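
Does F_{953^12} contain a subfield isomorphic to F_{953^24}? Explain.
No: F_{953^24} is not a subfield of F_{953^12}

F_{p^m} embeds in F_{p^n} iff m | n. Here 24 ∤ 12 (since 12 = 0·24 + 12 with remainder 12 ≠ 0), so F_{953^24} is not a subfield of F_{953^12}. Equivalently: if it were, the tower law would give 24 = [F_{953^24}:F_953] dividing [F_{953^12}:F_953] = 12, contradiction.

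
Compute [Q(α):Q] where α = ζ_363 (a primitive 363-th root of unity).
[Q(α):Q] = 220

The minimal polynomial of ζ_363 over Q is the 363-th cyclotomic polynomial Φ_363(x), which is irreducible over Q and has degree φ(363) = 220. Hence [Q(α):Q] = φ(363) = 220.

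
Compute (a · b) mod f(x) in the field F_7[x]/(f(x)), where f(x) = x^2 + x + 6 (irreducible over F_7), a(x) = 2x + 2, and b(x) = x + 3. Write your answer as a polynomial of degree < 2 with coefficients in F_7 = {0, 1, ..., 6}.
a · b ≡ 6x + 1 (mod f(x))

Multiply in F_7[x]: a(x)·b(x) = (2x + 2)·(x + 3) = 2x^2 + x + 6. This has degree ≥ 2, so divide by f(x) over F_7: 2x^2 + x + 6 = (2)·(x^2 + x + 6) + (6x + 1). Hence a·b ≡ 6x + 1 (mod f). (F_7[x]/(f) is a field with 7^2 = 49 elements since f is irreducible of degree 2.)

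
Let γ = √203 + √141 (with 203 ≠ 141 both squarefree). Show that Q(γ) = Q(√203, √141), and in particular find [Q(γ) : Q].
[Q(γ) : Q] = 4 (equivalently, Q(γ) = Q(√203, √141))

Obviously Q(γ) ⊆ Q(√203, √141), and [Q(√203, √141):Q] = 4 (since 203, 141 are distinct squarefree integers > 1 with 28623 not a perfect square). To show equality we compute the minimal polynomial of γ. From γ = √203 + √141: γ^2 = 203 + 2√(28623) + 141 = 344 + 2√(28623), so γ^2 - 344 = 2√(28623); squaring, (γ^2 - 344)^2 = 4·28623, i.e. γ^4 - 688γ^2 + 118336 - 114492 = 0, i.e. γ^4 - 688γ^2 + 3844 = 0. So γ is a root of x^4 - 688x^2 + 3844. This polynomial is irreducible over Q: it has no rational root (each ±√203 ± √141 is irrational), and any factorization into two quadratics over Q would force √(28623) ∈ Q (pairing opposite roots) or √203, √141 ∈ Q (other pairings), all impossible. Hence [Q(γ):Q] = 4 = [Q(√203, √141):Q], so Q(γ) = Q(√203, √141).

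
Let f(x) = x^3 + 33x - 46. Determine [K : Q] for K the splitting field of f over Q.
[K : Q] = 6

By the rational root test, any rational root of the monic integer polynomial f(x) = x^3 + 33x - 46 must be an integer dividing the constant term -46, i.e. one of ±{1, 2, 23, 46}. Evaluating: f(1) = -12, f(-1) = -80, f(2) = 28, f(-2) = -120, f(23) = 12880, f(-23) = -12972, f(46) = 98808, f(-46) = -98900; none is 0, so f has no rational root and is therefore irreducible over Q (a cubic with no linear factor over a field is irreducible). For an irreducible cubic, the Galois group is A_3 or S_3 according as the discriminant disc(f) = -4a^3 - 27b^2 = -4·(33)^3 - 27·(-46)^2 = -200880 is or is not a square in Q. Here disc(f) = -200880 is not a perfect square in Q, so the Galois group of f over Q is not contained in A_3 and must be all of S_3. The splitting field has degree |S_3| = 6 over Q, so [K : Q] = 6.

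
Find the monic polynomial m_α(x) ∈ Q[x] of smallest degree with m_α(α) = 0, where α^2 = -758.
m_α(x) = x^2 + 758

α satisfies α^2 + 758 = 0, so x^2 + 758 annihilates α. Since d = -758 is squarefree and ≠ 1, it is not a perfect square in Q, so x^2 + 758 has no rational root and is therefore irreducible over Q (a degree-2 polynomial over a field is irreducible iff it has no root). Hence m_α(x) = x^2 + 758.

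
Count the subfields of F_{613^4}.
F_{613^4} has 3 subfields

The subfields of F_{p^n} are exactly the fields F_{p^d} for d | n (each is the fixed field of the unique index-d subgroup of Gal(F_{p^n}/F_p) ≅ Z/nZ). The divisors of n = 4 are {1, 2, 4}, giving 3 subfields: F_{613^1}, F_{613^2}, F_{613^4}.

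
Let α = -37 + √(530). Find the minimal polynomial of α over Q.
m_α(x) = x^2 + 74x + 839

From α + 37 = √(530), squaring gives (α + 37)^2 = 530, i.e. α^2 + 74α + 1369 = 530, so α^2 + 74α + 839 = 0. The discriminant of x^2 + 74x + 839 is (74)^2 - 4·(839) = 5476 - 3356 = 2120, and 4·(530) is not a perfect square in Q since 530 is squarefree and ≠ 1. Hence x^2 + 74x + 839 is irreducible over Q and is the minimal polynomial of α.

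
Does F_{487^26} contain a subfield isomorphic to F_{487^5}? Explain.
No: F_{487^5} is not a subfield of F_{487^26}

F_{p^m} embeds in F_{p^n} iff m | n. Here 5 ∤ 26 (since 26 = 5·5 + 1 with remainder 1 ≠ 0), so F_{487^5} is not a subfield of F_{487^26}. Equivalently: if it were, the tower law would give 5 = [F_{487^5}:F_487] dividing [F_{487^26}:F_487] = 26, contradiction.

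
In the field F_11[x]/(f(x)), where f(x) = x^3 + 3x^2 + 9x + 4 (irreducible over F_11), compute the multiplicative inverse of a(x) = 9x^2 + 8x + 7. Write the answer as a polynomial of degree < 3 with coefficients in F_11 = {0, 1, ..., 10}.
a(x)^(-1) ≡ 9x^2 + 6x + 4 (mod f(x))

Since f is irreducible over F_11, F_11[x]/(f) is a field and a(x) ≠ 0 has an inverse. Apply the extended Euclidean algorithm to f(x) and a(x) in F_11[x]: f(x) = (5x + 2)·a(x) + (2x + 1);  a(x) = (10x + 10)·(2x + 1) + (8). The last nonzero remainder is the constant 8 = gcd(f, a) in F_11. Back-substituting through the division chain expresses 8 = s(x)·a(x) + t(x)·f(x) with s(x) ≡ 6x^2 + 4x + 10 (mod f), so (6x^2 + 4x + 10)·a(x) ≡ 8 (mod f). Multiplying by 8^(-1) ≡ 7 in F_11 gives a(x)^(-1) ≡ 7·(6x^2 + 4x + 10) ≡ 9x^2 + 6x + 4 (mod f). Check: (9x^2 + 8x + 7)·(9x^2 + 6x + 4) = 4x^4 + 5x^3 + 4x^2 + 8x + 6 ≡ 1 (mod x^3 + 3x^2 + 9x + 4).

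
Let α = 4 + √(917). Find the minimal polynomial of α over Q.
m_α(x) = x^2 - 8x - 901

From α - 4 = √(917), squaring gives (α - 4)^2 = 917, i.e. α^2 - 8α + 16 = 917, so α^2 - 8α - 901 = 0. The discriminant of x^2 - 8x - 901 is (-8)^2 - 4·(-901) = 64 + 3604 = 3668, and 4·(917) is not a perfect square in Q since 917 is squarefree and ≠ 1. Hence x^2 - 8x - 901 is irreducible over Q and is the minimal polynomial of α.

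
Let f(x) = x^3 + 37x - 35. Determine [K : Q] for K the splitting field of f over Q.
[K : Q] = 6

By the rational root test, any rational root of the monic integer polynomial f(x) = x^3 + 37x - 35 must be an integer dividing the constant term -35, i.e. one of ±{1, 5, 7, 35}. Evaluating: f(1) = 3, f(-1) = -73, f(5) = 275, f(-5) = -345, f(7) = 567, f(-7) = -637, f(35) = 44135, f(-35) = -44205; none is 0, so f has no rational root and is therefore irreducible over Q (a cubic with no linear factor over a field is irreducible). For an irreducible cubic, the Galois group is A_3 or S_3 according as the discriminant disc(f) = -4a^3 - 27b^2 = -4·(37)^3 - 27·(-35)^2 = -235687 is or is not a square in Q. Here disc(f) = -235687 is not a perfect square in Q, so the Galois group of f over Q is not contained in A_3 and must be all of S_3. The splitting field has degree |S_3| = 6 over Q, so [K : Q] = 6.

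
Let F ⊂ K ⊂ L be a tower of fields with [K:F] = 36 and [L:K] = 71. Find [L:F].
[L:F] = 2556

The tower law says that for any tower of field extensions F ⊂ K ⊂ L with finite degrees, [L:F] = [L:K] · [K:F]. Here this gives [L:F] = 71 · 36 = 2556.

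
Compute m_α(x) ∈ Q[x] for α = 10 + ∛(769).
m_α(x) = x^3 - 30x^2 + 300x - 1769

Set β = α - 10 = ∛(769), so β^3 = 769. Then (α - 10)^3 - 769 = 0, i.e. α is a root of g(x) = (x - 10)^3 - 769 = x^3 - 30x^2 + 300x - 1769. Since g(x) = h(x - 10) where h(x) = x^3 - 769, and h is irreducible over Q (because 769 is not a perfect cube, so h has no rational root, and a monic cubic with no rational root is irreducible), g is also irreducible (irreducibility is preserved under the substitution x → x - 10). Hence m_α(x) = x^3 - 30x^2 + 300x - 1769.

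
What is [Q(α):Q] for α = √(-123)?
[Q(α):Q] = 2

[Q(α):Q] equals the degree of the minimal polynomial of α. Here α^2 = -123 and x^2 + 123 is irreducible (d = -123 is squarefree, ≠ 1, hence not a square), so deg(m_α) = 2. Thus [Q(α):Q] = 2.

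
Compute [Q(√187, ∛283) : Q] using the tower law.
[Q(√187, ∛283) : Q] = 6

Let L = Q(√187, ∛283). Since Q(√187) ⊂ L and [Q(√187):Q] = 2, the tower law gives 2 | [L:Q]. Likewise Q(∛283) ⊂ L with [Q(∛283):Q] = 3 (because 283 is not a perfect cube), so 3 | [L:Q]. As gcd(2,3) = 1, [L:Q] is divisible by 6. Conversely L is generated over Q by √187 and ∛283, so [L:Q] ≤ 2·3 = 6. Therefore [Q(√187, ∛283) : Q] = 6.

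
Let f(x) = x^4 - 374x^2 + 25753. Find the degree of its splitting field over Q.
[K : Q] = 4

Solving the quadratic in x^2: x^2 = (374 ± √(374^2 - 4·25753))/2 = (374 ± √36864)/2 = (374 ± 192)/2, giving x^2 = 91 or x^2 = 283. So f(x) = (x^2 - 91)(x^2 - 283) and the roots of f are ±√91, ±√283. Hence the splitting field is K = Q(√91, √283). Since 91 and 283 are distinct squarefree integers > 1, their product 25753 is not a perfect square, so √283 ∉ Q(√91). By the tower law [K:Q] = [Q(√91,√283):Q(√91)] · [Q(√91):Q] = 2 · 2 = 4.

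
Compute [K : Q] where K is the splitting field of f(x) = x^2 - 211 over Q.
[K : Q] = 2

f(x) = x^2 - 211 factors as (x - √211)(x + √211). The splitting field is K = Q(√211). Since 211 is squarefree and > 1, it is not a perfect square, so x^2 - 211 is irreducible over Q and [Q(√211) : Q] = 2. Hence [K : Q] = 2.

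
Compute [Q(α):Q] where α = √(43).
[Q(α):Q] = 2

[Q(α):Q] equals the degree of the minimal polynomial of α. Here α^2 = 43 and x^2 - 43 is irreducible (d = 43 is squarefree, ≠ 1, hence not a square), so deg(m_α) = 2. Thus [Q(α):Q] = 2.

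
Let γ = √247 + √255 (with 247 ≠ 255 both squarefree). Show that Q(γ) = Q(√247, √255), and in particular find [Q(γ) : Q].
[Q(γ) : Q] = 4 (equivalently, Q(γ) = Q(√247, √255))

Obviously Q(γ) ⊆ Q(√247, √255), and [Q(√247, √255):Q] = 4 (since 247, 255 are distinct squarefree integers > 1 with 62985 not a perfect square). To show equality we compute the minimal polynomial of γ. From γ = √247 + √255: γ^2 = 247 + 2√(62985) + 255 = 502 + 2√(62985), so γ^2 - 502 = 2√(62985); squaring, (γ^2 - 502)^2 = 4·62985, i.e. γ^4 - 1004γ^2 + 252004 - 251940 = 0, i.e. γ^4 - 1004γ^2 + 64 = 0. So γ is a root of x^4 - 1004x^2 + 64. This polynomial is irreducible over Q: it has no rational root (each ±√247 ± √255 is irrational), and any factorization into two quadratics over Q would force √(62985) ∈ Q (pairing opposite roots) or √247, √255 ∈ Q (other pairings), all impossible. Hence [Q(γ):Q] = 4 = [Q(√247, √255):Q], so Q(γ) = Q(√247, √255).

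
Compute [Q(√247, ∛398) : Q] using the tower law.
[Q(√247, ∛398) : Q] = 6

Let L = Q(√247, ∛398). Since Q(√247) ⊂ L and [Q(√247):Q] = 2, the tower law gives 2 | [L:Q]. Likewise Q(∛398) ⊂ L with [Q(∛398):Q] = 3 (because 398 is not a perfect cube), so 3 | [L:Q]. As gcd(2,3) = 1, [L:Q] is divisible by 6. Conversely L is generated over Q by √247 and ∛398, so [L:Q] ≤ 2·3 = 6. Therefore [Q(√247, ∛398) : Q] = 6.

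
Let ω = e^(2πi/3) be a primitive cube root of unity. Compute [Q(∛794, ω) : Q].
[Q(∛794, ω) : Q] = 6

[Q(∛794):Q] = 3 (min poly x^3 - 794, irreducible since 794 is not a perfect cube). [Q(ω):Q] = 2 (min poly x^2 + x + 1). Since Q(∛794) ⊂ R and ω ∉ R, we have ω ∉ Q(∛794), so x^2 + x + 1 remains irreducible over Q(∛794) and [Q(∛794, ω) : Q(∛794)] = 2. By the tower law, [Q(∛794, ω) : Q] = 3 · 2 = 6. (In fact Q(∛794, ω) is the splitting field of x^3 - 794 over Q.)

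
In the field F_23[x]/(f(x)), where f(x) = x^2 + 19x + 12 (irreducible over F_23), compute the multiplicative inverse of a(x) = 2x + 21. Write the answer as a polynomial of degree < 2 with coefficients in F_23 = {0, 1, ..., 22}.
a(x)^(-1) ≡ 14x + 4 (mod f(x))

Since f is irreducible over F_23, F_23[x]/(f) is a field and a(x) ≠ 0 has an inverse. Apply the extended Euclidean algorithm to f(x) and a(x) in F_23[x]: f(x) = (12x + 10)·a(x) + (9). The last nonzero remainder is the constant 9 = gcd(f, a) in F_23. Back-substituting through the division chain expresses 9 = s(x)·a(x) + t(x)·f(x) with s(x) ≡ 11x + 13 (mod f), so (11x + 13)·a(x) ≡ 9 (mod f). Multiplying by 9^(-1) ≡ 18 in F_23 gives a(x)^(-1) ≡ 18·(11x + 13) ≡ 14x + 4 (mod f). Check: (2x + 21)·(14x + 4) = 5x^2 + 3x + 15 ≡ 1 (mod x^2 + 19x + 12).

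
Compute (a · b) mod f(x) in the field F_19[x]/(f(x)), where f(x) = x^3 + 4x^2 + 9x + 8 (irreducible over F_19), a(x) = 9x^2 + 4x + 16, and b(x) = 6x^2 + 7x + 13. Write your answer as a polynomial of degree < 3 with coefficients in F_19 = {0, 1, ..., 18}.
a · b ≡ 5x^2 + 5 (mod f(x))

Multiply in F_19[x]: a(x)·b(x) = (9x^2 + 4x + 16)·(6x^2 + 7x + 13) = 16x^4 + 11x^3 + 13x^2 + 12x + 18. This has degree ≥ 3, so divide by f(x) over F_19: 16x^4 + 11x^3 + 13x^2 + 12x + 18 = (16x + 4)·(x^3 + 4x^2 + 9x + 8) + (5x^2 + 5). Hence a·b ≡ 5x^2 + 5 (mod f). (F_19[x]/(f) is a field with 19^3 = 6859 elements since f is irreducible of degree 3.)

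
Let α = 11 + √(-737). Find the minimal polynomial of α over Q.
m_α(x) = x^2 - 22x + 858

From α - 11 = √(-737), squaring gives (α - 11)^2 = -737, i.e. α^2 - 22α + 121 = -737, so α^2 - 22α + 858 = 0. The discriminant of x^2 - 22x + 858 is (-22)^2 - 4·(858) = 484 - 3432 = -2948, and 4·(-737) is not a perfect square in Q since -737 is squarefree and ≠ 1. Hence x^2 - 22x + 858 is irreducible over Q and is the minimal polynomial of α.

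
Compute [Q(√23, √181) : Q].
[Q(√23, √181) : Q] = 4

[Q(√23):Q] = 2 (min poly x^2 - 23, irreducible since 23 is squarefree > 1). For the top step, suppose √181 ∈ Q(√23), say √181 = c + d√23 with c, d ∈ Q. Squaring: 181 = c^2 + 23d^2 + 2cd√23. Since √23 ∉ Q this forces 2cd = 0. If d = 0 then √181 = c ∈ Q, contradicting 181 squarefree > 1. If c = 0 then 181 = 23d^2, so 23·181 = (23d)^2 is a perfect square in Q — but 23·181 = 4163 is not a perfect square (since 23 and 181 are distinct squarefree integers). Contradiction. Hence √181 ∉ Q(√23), so x^2 - 181 stays irreducible over Q(√23) and [Q(√23, √181) : Q(√23)] = 2. By the tower law, [Q(√23, √181) : Q] = 2 · 2 = 4.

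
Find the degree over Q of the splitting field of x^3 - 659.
[K : Q] = 6

The roots of x^3 - 659 are ∛659, ω∛659, ω^2∛659 where ω = e^(2πi/3) is a primitive cube root of unity, so K = Q(∛659, ω). Now [Q(∛659):Q] = 3 (since 659 is not a perfect cube, x^3 - 659 is irreducible) and [Q(ω):Q] = 2. Both 2 and 3 divide [K:Q], and [K:Q] ≤ 3·2 = 6, so [K:Q] = 6. (Equivalently: Q(∛659) ⊂ R but ω ∉ R, so [K : Q(∛659)] = 2.)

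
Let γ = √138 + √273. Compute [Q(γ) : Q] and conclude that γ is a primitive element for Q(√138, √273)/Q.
[Q(γ) : Q] = 4 (equivalently, Q(γ) = Q(√138, √273))

Obviously Q(γ) ⊆ Q(√138, √273), and [Q(√138, √273):Q] = 4 (since 138, 273 are distinct squarefree integers > 1 with 37674 not a perfect square). To show equality we compute the minimal polynomial of γ. From γ = √138 + √273: γ^2 = 138 + 2√(37674) + 273 = 411 + 2√(37674), so γ^2 - 411 = 2√(37674); squaring, (γ^2 - 411)^2 = 4·37674, i.e. γ^4 - 822γ^2 + 168921 - 150696 = 0, i.e. γ^4 - 822γ^2 + 18225 = 0. So γ is a root of x^4 - 822x^2 + 18225. This polynomial is irreducible over Q: it has no rational root (each ±√138 ± √273 is irrational), and any factorization into two quadratics over Q would force √(37674) ∈ Q (pairing opposite roots) or √138, √273 ∈ Q (other pairings), all impossible. Hence [Q(γ):Q] = 4 = [Q(√138, √273):Q], so Q(γ) = Q(√138, √273).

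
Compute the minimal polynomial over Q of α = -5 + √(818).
m_α(x) = x^2 + 10x - 793

From α + 5 = √(818), squaring gives (α + 5)^2 = 818, i.e. α^2 + 10α + 25 = 818, so α^2 + 10α - 793 = 0. The discriminant of x^2 + 10x - 793 is (10)^2 - 4·(-793) = 100 + 3172 = 3272, and 4·(818) is not a perfect square in Q since 818 is squarefree and ≠ 1. Hence x^2 + 10x - 793 is irreducible over Q and is the minimal polynomial of α.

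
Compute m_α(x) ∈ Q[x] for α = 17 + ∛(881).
m_α(x) = x^3 - 51x^2 + 867x - 5794

Set β = α - 17 = ∛(881), so β^3 = 881. Then (α - 17)^3 - 881 = 0, i.e. α is a root of g(x) = (x - 17)^3 - 881 = x^3 - 51x^2 + 867x - 5794. Since g(x) = h(x - 17) where h(x) = x^3 - 881, and h is irreducible over Q (because 881 is not a perfect cube, so h has no rational root, and a monic cubic with no rational root is irreducible), g is also irreducible (irreducibility is preserved under the substitution x → x - 17). Hence m_α(x) = x^3 - 51x^2 + 867x - 5794.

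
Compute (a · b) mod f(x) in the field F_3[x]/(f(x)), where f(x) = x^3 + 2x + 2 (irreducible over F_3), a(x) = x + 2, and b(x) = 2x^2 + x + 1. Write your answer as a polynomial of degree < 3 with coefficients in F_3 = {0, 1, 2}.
a · b ≡ 2x^2 + 2x + 1 (mod f(x))

Multiply in F_3[x]: a(x)·b(x) = (x + 2)·(2x^2 + x + 1) = 2x^3 + 2x^2 + 2. This has degree ≥ 3, so divide by f(x) over F_3: 2x^3 + 2x^2 + 2 = (2)·(x^3 + 2x + 2) + (2x^2 + 2x + 1). Hence a·b ≡ 2x^2 + 2x + 1 (mod f). (F_3[x]/(f) is a field with 3^3 = 27 elements since f is irreducible of degree 3.)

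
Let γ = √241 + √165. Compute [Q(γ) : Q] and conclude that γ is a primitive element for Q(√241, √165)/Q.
[Q(γ) : Q] = 4 (equivalently, Q(γ) = Q(√241, √165))

Obviously Q(γ) ⊆ Q(√241, √165), and [Q(√241, √165):Q] = 4 (since 241, 165 are distinct squarefree integers > 1 with 39765 not a perfect square). To show equality we compute the minimal polynomial of γ. From γ = √241 + √165: γ^2 = 241 + 2√(39765) + 165 = 406 + 2√(39765), so γ^2 - 406 = 2√(39765); squaring, (γ^2 - 406)^2 = 4·39765, i.e. γ^4 - 812γ^2 + 164836 - 159060 = 0, i.e. γ^4 - 812γ^2 + 5776 = 0. So γ is a root of x^4 - 812x^2 + 5776. This polynomial is irreducible over Q: it has no rational root (each ±√241 ± √165 is irrational), and any factorization into two quadratics over Q would force √(39765) ∈ Q (pairing opposite roots) or √241, √165 ∈ Q (other pairings), all impossible. Hence [Q(γ):Q] = 4 = [Q(√241, √165):Q], so Q(γ) = Q(√241, √165).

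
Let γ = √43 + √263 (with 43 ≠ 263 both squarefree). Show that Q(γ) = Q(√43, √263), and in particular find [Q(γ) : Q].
[Q(γ) : Q] = 4 (equivalently, Q(γ) = Q(√43, √263))

Obviously Q(γ) ⊆ Q(√43, √263), and [Q(√43, √263):Q] = 4 (since 43, 263 are distinct squarefree integers > 1 with 11309 not a perfect square). To show equality we compute the minimal polynomial of γ. From γ = √43 + √263: γ^2 = 43 + 2√(11309) + 263 = 306 + 2√(11309), so γ^2 - 306 = 2√(11309); squaring, (γ^2 - 306)^2 = 4·11309, i.e. γ^4 - 612γ^2 + 93636 - 45236 = 0, i.e. γ^4 - 612γ^2 + 48400 = 0. So γ is a root of x^4 - 612x^2 + 48400. This polynomial is irreducible over Q: it has no rational root (each ±√43 ± √263 is irrational), and any factorization into two quadratics over Q would force √(11309) ∈ Q (pairing opposite roots) or √43, √263 ∈ Q (other pairings), all impossible. Hence [Q(γ):Q] = 4 = [Q(√43, √263):Q], so Q(γ) = Q(√43, √263).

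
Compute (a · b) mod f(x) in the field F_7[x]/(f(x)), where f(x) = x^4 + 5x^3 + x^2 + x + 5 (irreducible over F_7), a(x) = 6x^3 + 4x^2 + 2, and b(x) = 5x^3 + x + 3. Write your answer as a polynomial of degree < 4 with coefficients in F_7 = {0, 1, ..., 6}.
a · b ≡ 5x^3 + 3x^2 + 5x + 5 (mod f(x))

Multiply in F_7[x]: a(x)·b(x) = (6x^3 + 4x^2 + 2)·(5x^3 + x + 3) = 2x^6 + 6x^5 + 6x^4 + 4x^3 + 5x^2 + 2x + 6. This has degree ≥ 4, so divide by f(x) over F_7: 2x^6 + 6x^5 + 6x^4 + 4x^3 + 5x^2 + 2x + 6 = (2x^2 + 3x + 3)·(x^4 + 5x^3 + x^2 + x + 5) + (5x^3 + 3x^2 + 5x + 5). Hence a·b ≡ 5x^3 + 3x^2 + 5x + 5 (mod f). (F_7[x]/(f) is a field with 7^4 = 2401 elements since f is irreducible of degree 4.)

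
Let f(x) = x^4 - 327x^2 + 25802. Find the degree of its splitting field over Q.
[K : Q] = 4

Solving the quadratic in x^2: x^2 = (327 ± √(327^2 - 4·25802))/2 = (327 ± √3721)/2 = (327 ± 61)/2, giving x^2 = 194 or x^2 = 133. So f(x) = (x^2 - 194)(x^2 - 133) and the roots of f are ±√194, ±√133. Hence the splitting field is K = Q(√194, √133). Since 194 and 133 are distinct squarefree integers > 1, their product 25802 is not a perfect square, so √133 ∉ Q(√194). By the tower law [K:Q] = [Q(√194,√133):Q(√194)] · [Q(√194):Q] = 2 · 2 = 4.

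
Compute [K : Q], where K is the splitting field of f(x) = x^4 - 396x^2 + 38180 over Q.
[K : Q] = 4

Solving the quadratic in x^2: x^2 = (396 ± √(396^2 - 4·38180))/2 = (396 ± √4096)/2 = (396 ± 64)/2, giving x^2 = 230 or x^2 = 166. So f(x) = (x^2 - 230)(x^2 - 166) and the roots of f are ±√230, ±√166. Hence the splitting field is K = Q(√230, √166). Since 230 and 166 are distinct squarefree integers > 1, their product 38180 is not a perfect square, so √166 ∉ Q(√230). By the tower law [K:Q] = [Q(√230,√166):Q(√230)] · [Q(√230):Q] = 2 · 2 = 4.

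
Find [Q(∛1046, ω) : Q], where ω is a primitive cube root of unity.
[Q(∛1046, ω) : Q] = 6

[Q(∛1046):Q] = 3 (min poly x^3 - 1046, irreducible since 1046 is not a perfect cube). [Q(ω):Q] = 2 (min poly x^2 + x + 1). Since Q(∛1046) ⊂ R and ω ∉ R, we have ω ∉ Q(∛1046), so x^2 + x + 1 remains irreducible over Q(∛1046) and [Q(∛1046, ω) : Q(∛1046)] = 2. By the tower law, [Q(∛1046, ω) : Q] = 3 · 2 = 6. (In fact Q(∛1046, ω) is the splitting field of x^3 - 1046 over Q.)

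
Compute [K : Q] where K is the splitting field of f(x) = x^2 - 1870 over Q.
[K : Q] = 2

f(x) = x^2 - 1870 factors as (x - √1870)(x + √1870). The splitting field is K = Q(√1870). Since 1870 is squarefree and > 1, it is not a perfect square, so x^2 - 1870 is irreducible over Q and [Q(√1870) : Q] = 2. Hence [K : Q] = 2.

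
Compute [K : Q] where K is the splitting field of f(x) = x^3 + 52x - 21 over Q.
[K : Q] = 6

By the rational root test, any rational root of the monic integer polynomial f(x) = x^3 + 52x - 21 must be an integer dividing the constant term -21, i.e. one of ±{1, 3, 7, 21}. Evaluating: f(1) = 32, f(-1) = -74, f(3) = 162, f(-3) = -204, f(7) = 686, f(-7) = -728, f(21) = 10332, f(-21) = -10374; none is 0, so f has no rational root and is therefore irreducible over Q (a cubic with no linear factor over a field is irreducible). For an irreducible cubic, the Galois group is A_3 or S_3 according as the discriminant disc(f) = -4a^3 - 27b^2 = -4·(52)^3 - 27·(-21)^2 = -574339 is or is not a square in Q. Here disc(f) = -574339 is not a perfect square in Q, so the Galois group of f over Q is not contained in A_3 and must be all of S_3. The splitting field has degree |S_3| = 6 over Q, so [K : Q] = 6.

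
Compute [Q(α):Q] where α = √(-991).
[Q(α):Q] = 2

[Q(α):Q] equals the degree of the minimal polynomial of α. Here α^2 = -991 and x^2 + 991 is irreducible (d = -991 is squarefree, ≠ 1, hence not a square), so deg(m_α) = 2. Thus [Q(α):Q] = 2.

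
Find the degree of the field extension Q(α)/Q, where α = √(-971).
[Q(α):Q] = 2

[Q(α):Q] equals the degree of the minimal polynomial of α. Here α^2 = -971 and x^2 + 971 is irreducible (d = -971 is squarefree, ≠ 1, hence not a square), so deg(m_α) = 2. Thus [Q(α):Q] = 2.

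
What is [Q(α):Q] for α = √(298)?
[Q(α):Q] = 2

[Q(α):Q] equals the degree of the minimal polynomial of α. Here α^2 = 298 and x^2 - 298 is irreducible (d = 298 is squarefree, ≠ 1, hence not a square), so deg(m_α) = 2. Thus [Q(α):Q] = 2.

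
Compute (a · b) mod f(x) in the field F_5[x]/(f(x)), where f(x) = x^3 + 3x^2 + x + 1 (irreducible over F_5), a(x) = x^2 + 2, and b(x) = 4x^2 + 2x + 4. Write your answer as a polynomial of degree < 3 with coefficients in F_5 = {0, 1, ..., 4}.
a · b ≡ 3x^2 + 3 (mod f(x))

Multiply in F_5[x]: a(x)·b(x) = (x^2 + 2)·(4x^2 + 2x + 4) = 4x^4 + 2x^3 + 2x^2 + 4x + 3. This has degree ≥ 3, so divide by f(x) over F_5: 4x^4 + 2x^3 + 2x^2 + 4x + 3 = (4x)·(x^3 + 3x^2 + x + 1) + (3x^2 + 3). Hence a·b ≡ 3x^2 + 3 (mod f). (F_5[x]/(f) is a field with 5^3 = 125 elements since f is irreducible of degree 3.)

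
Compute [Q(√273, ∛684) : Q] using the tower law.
[Q(√273, ∛684) : Q] = 6

Let L = Q(√273, ∛684). Since Q(√273) ⊂ L and [Q(√273):Q] = 2, the tower law gives 2 | [L:Q]. Likewise Q(∛684) ⊂ L with [Q(∛684):Q] = 3 (because 684 is not a perfect cube), so 3 | [L:Q]. As gcd(2,3) = 1, [L:Q] is divisible by 6. Conversely L is generated over Q by √273 and ∛684, so [L:Q] ≤ 2·3 = 6. Therefore [Q(√273, ∛684) : Q] = 6.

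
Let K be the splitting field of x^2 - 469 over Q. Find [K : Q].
[K : Q] = 2

f(x) = x^2 - 469 factors as (x - √469)(x + √469). The splitting field is K = Q(√469). Since 469 is squarefree and > 1, it is not a perfect square, so x^2 - 469 is irreducible over Q and [Q(√469) : Q] = 2. Hence [K : Q] = 2.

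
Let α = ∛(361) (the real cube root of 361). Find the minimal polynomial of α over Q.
m_α(x) = x^3 - 361

α satisfies α^3 = 361, so x^3 - 361 annihilates α. By the rational root test, a rational root p/q (in lowest terms) of x^3 - 361 would satisfy p^3 = 361 q^3, forcing q = 1 and p^3 = 361; but 361 is not a perfect cube, contradiction. A monic cubic over Q with no rational root is irreducible (any nontrivial factorization would include a linear factor). Hence x^3 - 361 is the minimal polynomial of α, and in particular [Q(α):Q] = 3.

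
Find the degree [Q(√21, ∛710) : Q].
[Q(√21, ∛710) : Q] = 6

Let L = Q(√21, ∛710). Since Q(√21) ⊂ L and [Q(√21):Q] = 2, the tower law gives 2 | [L:Q]. Likewise Q(∛710) ⊂ L with [Q(∛710):Q] = 3 (because 710 is not a perfect cube), so 3 | [L:Q]. As gcd(2,3) = 1, [L:Q] is divisible by 6. Conversely L is generated over Q by √21 and ∛710, so [L:Q] ≤ 2·3 = 6. Therefore [Q(√21, ∛710) : Q] = 6.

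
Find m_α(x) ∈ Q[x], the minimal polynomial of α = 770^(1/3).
m_α(x) = x^3 - 770

α satisfies α^3 = 770, so x^3 - 770 annihilates α. By the rational root test, a rational root p/q (in lowest terms) of x^3 - 770 would satisfy p^3 = 770 q^3, forcing q = 1 and p^3 = 770; but 770 is not a perfect cube, contradiction. A monic cubic over Q with no rational root is irreducible (any nontrivial factorization would include a linear factor). Hence x^3 - 770 is the minimal polynomial of α, and in particular [Q(α):Q] = 3.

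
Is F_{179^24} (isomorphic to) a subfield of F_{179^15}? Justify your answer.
No: F_{179^24} is not a subfield of F_{179^15}

F_{p^m} embeds in F_{p^n} iff m | n. Here 24 ∤ 15 (since 15 = 0·24 + 15 with remainder 15 ≠ 0), so F_{179^24} is not a subfield of F_{179^15}. Equivalently: if it were, the tower law would give 24 = [F_{179^24}:F_179] dividing [F_{179^15}:F_179] = 15, contradiction.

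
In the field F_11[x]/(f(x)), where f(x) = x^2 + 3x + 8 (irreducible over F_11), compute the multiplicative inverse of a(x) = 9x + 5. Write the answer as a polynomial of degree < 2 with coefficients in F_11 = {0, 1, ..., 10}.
a(x)^(-1) ≡ 9x (mod f(x))

Since f is irreducible over F_11, F_11[x]/(f) is a field and a(x) ≠ 0 has an inverse. Apply the extended Euclidean algorithm to f(x) and a(x) in F_11[x]: f(x) = (5x)·a(x) + (8). The last nonzero remainder is the constant 8 = gcd(f, a) in F_11. Back-substituting through the division chain expresses 8 = s(x)·a(x) + t(x)·f(x) with s(x) ≡ 6x (mod f), so (6x)·a(x) ≡ 8 (mod f). Multiplying by 8^(-1) ≡ 7 in F_11 gives a(x)^(-1) ≡ 7·(6x) ≡ 9x (mod f). Check: (9x + 5)·(9x) = 4x^2 + x ≡ 1 (mod x^2 + 3x + 8).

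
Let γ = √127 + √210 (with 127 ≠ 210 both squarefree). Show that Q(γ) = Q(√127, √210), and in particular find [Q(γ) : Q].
[Q(γ) : Q] = 4 (equivalently, Q(γ) = Q(√127, √210))

Obviously Q(γ) ⊆ Q(√127, √210), and [Q(√127, √210):Q] = 4 (since 127, 210 are distinct squarefree integers > 1 with 26670 not a perfect square). To show equality we compute the minimal polynomial of γ. From γ = √127 + √210: γ^2 = 127 + 2√(26670) + 210 = 337 + 2√(26670), so γ^2 - 337 = 2√(26670); squaring, (γ^2 - 337)^2 = 4·26670, i.e. γ^4 - 674γ^2 + 113569 - 106680 = 0, i.e. γ^4 - 674γ^2 + 6889 = 0. So γ is a root of x^4 - 674x^2 + 6889. This polynomial is irreducible over Q: it has no rational root (each ±√127 ± √210 is irrational), and any factorization into two quadratics over Q would force √(26670) ∈ Q (pairing opposite roots) or √127, √210 ∈ Q (other pairings), all impossible. Hence [Q(γ):Q] = 4 = [Q(√127, √210):Q], so Q(γ) = Q(√127, √210).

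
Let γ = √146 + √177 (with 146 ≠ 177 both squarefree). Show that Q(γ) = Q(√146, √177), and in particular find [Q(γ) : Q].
[Q(γ) : Q] = 4 (equivalently, Q(γ) = Q(√146, √177))

Obviously Q(γ) ⊆ Q(√146, √177), and [Q(√146, √177):Q] = 4 (since 146, 177 are distinct squarefree integers > 1 with 25842 not a perfect square). To show equality we compute the minimal polynomial of γ. From γ = √146 + √177: γ^2 = 146 + 2√(25842) + 177 = 323 + 2√(25842), so γ^2 - 323 = 2√(25842); squaring, (γ^2 - 323)^2 = 4·25842, i.e. γ^4 - 646γ^2 + 104329 - 103368 = 0, i.e. γ^4 - 646γ^2 + 961 = 0. So γ is a root of x^4 - 646x^2 + 961. This polynomial is irreducible over Q: it has no rational root (each ±√146 ± √177 is irrational), and any factorization into two quadratics over Q would force √(25842) ∈ Q (pairing opposite roots) or √146, √177 ∈ Q (other pairings), all impossible. Hence [Q(γ):Q] = 4 = [Q(√146, √177):Q], so Q(γ) = Q(√146, √177).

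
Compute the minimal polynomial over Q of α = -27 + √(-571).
m_α(x) = x^2 + 54x + 1300

From α + 27 = √(-571), squaring gives (α + 27)^2 = -571, i.e. α^2 + 54α + 729 = -571, so α^2 + 54α + 1300 = 0. The discriminant of x^2 + 54x + 1300 is (54)^2 - 4·(1300) = 2916 - 5200 = -2284, and 4·(-571) is not a perfect square in Q since -571 is squarefree and ≠ 1. Hence x^2 + 54x + 1300 is irreducible over Q and is the minimal polynomial of α.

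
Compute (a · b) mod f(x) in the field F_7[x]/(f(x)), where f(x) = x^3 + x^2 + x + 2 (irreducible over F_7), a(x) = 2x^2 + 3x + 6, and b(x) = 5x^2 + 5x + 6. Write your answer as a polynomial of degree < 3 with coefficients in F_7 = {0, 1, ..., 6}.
a · b ≡ 4x^2 + 6x + 6 (mod f(x))

Multiply in F_7[x]: a(x)·b(x) = (2x^2 + 3x + 6)·(5x^2 + 5x + 6) = 3x^4 + 4x^3 + x^2 + 6x + 1. This has degree ≥ 3, so divide by f(x) over F_7: 3x^4 + 4x^3 + x^2 + 6x + 1 = (3x + 1)·(x^3 + x^2 + x + 2) + (4x^2 + 6x + 6). Hence a·b ≡ 4x^2 + 6x + 6 (mod f). (F_7[x]/(f) is a field with 7^3 = 343 elements since f is irreducible of degree 3.)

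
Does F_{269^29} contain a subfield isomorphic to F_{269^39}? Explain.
No: F_{269^39} is not a subfield of F_{269^29}

F_{p^m} embeds in F_{p^n} iff m | n. Here 39 ∤ 29 (since 29 = 0·39 + 29 with remainder 29 ≠ 0), so F_{269^39} is not a subfield of F_{269^29}. Equivalently: if it were, the tower law would give 39 = [F_{269^39}:F_269] dividing [F_{269^29}:F_269] = 29, contradiction.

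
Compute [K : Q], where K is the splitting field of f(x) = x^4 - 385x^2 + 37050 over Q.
[K : Q] = 4

Solving the quadratic in x^2: x^2 = (385 ± √(385^2 - 4·37050))/2 = (385 ± √25)/2 = (385 ± 5)/2, giving x^2 = 195 or x^2 = 190. So f(x) = (x^2 - 195)(x^2 - 190) and the roots of f are ±√195, ±√190. Hence the splitting field is K = Q(√195, √190). Since 195 and 190 are distinct squarefree integers > 1, their product 37050 is not a perfect square, so √190 ∉ Q(√195). By the tower law [K:Q] = [Q(√195,√190):Q(√195)] · [Q(√195):Q] = 2 · 2 = 4.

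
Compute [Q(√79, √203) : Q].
[Q(√79, √203) : Q] = 4

[Q(√79):Q] = 2 (min poly x^2 - 79, irreducible since 79 is squarefree > 1). For the top step, suppose √203 ∈ Q(√79), say √203 = c + d√79 with c, d ∈ Q. Squaring: 203 = c^2 + 79d^2 + 2cd√79. Since √79 ∉ Q this forces 2cd = 0. If d = 0 then √203 = c ∈ Q, contradicting 203 squarefree > 1. If c = 0 then 203 = 79d^2, so 79·203 = (79d)^2 is a perfect square in Q — but 79·203 = 16037 is not a perfect square (since 79 and 203 are distinct squarefree integers). Contradiction. Hence √203 ∉ Q(√79), so x^2 - 203 stays irreducible over Q(√79) and [Q(√79, √203) : Q(√79)] = 2. By the tower law, [Q(√79, √203) : Q] = 2 · 2 = 4.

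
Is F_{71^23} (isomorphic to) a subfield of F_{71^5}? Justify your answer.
No: F_{71^23} is not a subfield of F_{71^5}

F_{p^m} embeds in F_{p^n} iff m | n. Here 23 ∤ 5 (since 5 = 0·23 + 5 with remainder 5 ≠ 0), so F_{71^23} is not a subfield of F_{71^5}. Equivalently: if it were, the tower law would give 23 = [F_{71^23}:F_71] dividing [F_{71^5}:F_71] = 5, contradiction.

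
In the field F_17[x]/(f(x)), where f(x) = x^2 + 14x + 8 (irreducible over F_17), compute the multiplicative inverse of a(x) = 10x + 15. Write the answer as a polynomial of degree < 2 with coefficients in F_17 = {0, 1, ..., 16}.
a(x)^(-1) ≡ 11x + 10 (mod f(x))

Since f is irreducible over F_17, F_17[x]/(f) is a field and a(x) ≠ 0 has an inverse. Apply the extended Euclidean algorithm to f(x) and a(x) in F_17[x]: f(x) = (12x + 14)·a(x) + (2). The last nonzero remainder is the constant 2 = gcd(f, a) in F_17. Back-substituting through the division chain expresses 2 = s(x)·a(x) + t(x)·f(x) with s(x) ≡ 5x + 3 (mod f), so (5x + 3)·a(x) ≡ 2 (mod f). Multiplying by 2^(-1) ≡ 9 in F_17 gives a(x)^(-1) ≡ 9·(5x + 3) ≡ 11x + 10 (mod f). Check: (10x + 15)·(11x + 10) = 8x^2 + 10x + 14 ≡ 1 (mod x^2 + 14x + 8).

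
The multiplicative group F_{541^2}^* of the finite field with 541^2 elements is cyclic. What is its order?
|F_{541^2}^*| = 292680

F_{541^2} has 541^2 = 292681 elements; its multiplicative group consists of all nonzero elements, so |F_{541^2}^*| = 292681 - 1 = 292680. (It is cyclic since any finite subgroup of the multiplicative group of a field is cyclic.)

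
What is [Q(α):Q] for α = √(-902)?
[Q(α):Q] = 2

[Q(α):Q] equals the degree of the minimal polynomial of α. Here α^2 = -902 and x^2 + 902 is irreducible (d = -902 is squarefree, ≠ 1, hence not a square), so deg(m_α) = 2. Thus [Q(α):Q] = 2.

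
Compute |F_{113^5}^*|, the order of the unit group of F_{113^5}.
|F_{113^5}^*| = 18424351792

F_{113^5} has 113^5 = 18424351793 elements; its multiplicative group consists of all nonzero elements, so |F_{113^5}^*| = 18424351793 - 1 = 18424351792. (It is cyclic since any finite subgroup of the multiplicative group of a field is cyclic.)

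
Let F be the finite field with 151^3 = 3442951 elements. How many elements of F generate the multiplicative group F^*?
There are φ(3442950) = 786240 primitive elements

F_q^* is cyclic of order q - 1 = 3442950. A cyclic group of order m has exactly φ(m) generators. Here m = 3442950 = 2 · 3^2 · 5^2 · 7 · 1093, so the number of primitive elements is φ(3442950) = 786240.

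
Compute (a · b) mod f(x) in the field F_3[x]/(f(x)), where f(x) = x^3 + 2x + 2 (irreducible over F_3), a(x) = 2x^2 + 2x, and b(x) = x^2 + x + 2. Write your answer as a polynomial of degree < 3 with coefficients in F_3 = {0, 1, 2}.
a · b ≡ 2x^2 + x + 1 (mod f(x))

Multiply in F_3[x]: a(x)·b(x) = (2x^2 + 2x)·(x^2 + x + 2) = 2x^4 + x^3 + x. This has degree ≥ 3, so divide by f(x) over F_3: 2x^4 + x^3 + x = (2x + 1)·(x^3 + 2x + 2) + (2x^2 + x + 1). Hence a·b ≡ 2x^2 + x + 1 (mod f). (F_3[x]/(f) is a field with 3^3 = 27 elements since f is irreducible of degree 3.)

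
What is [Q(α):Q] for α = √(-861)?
[Q(α):Q] = 2

[Q(α):Q] equals the degree of the minimal polynomial of α. Here α^2 = -861 and x^2 + 861 is irreducible (d = -861 is squarefree, ≠ 1, hence not a square), so deg(m_α) = 2. Thus [Q(α):Q] = 2.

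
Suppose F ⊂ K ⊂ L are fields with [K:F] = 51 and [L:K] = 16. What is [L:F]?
[L:F] = 816

The tower law says that for any tower of field extensions F ⊂ K ⊂ L with finite degrees, [L:F] = [L:K] · [K:F]. Here this gives [L:F] = 16 · 51 = 816.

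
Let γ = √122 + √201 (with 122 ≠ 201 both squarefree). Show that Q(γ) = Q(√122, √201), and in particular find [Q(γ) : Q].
[Q(γ) : Q] = 4 (equivalently, Q(γ) = Q(√122, √201))

Obviously Q(γ) ⊆ Q(√122, √201), and [Q(√122, √201):Q] = 4 (since 122, 201 are distinct squarefree integers > 1 with 24522 not a perfect square). To show equality we compute the minimal polynomial of γ. From γ = √122 + √201: γ^2 = 122 + 2√(24522) + 201 = 323 + 2√(24522), so γ^2 - 323 = 2√(24522); squaring, (γ^2 - 323)^2 = 4·24522, i.e. γ^4 - 646γ^2 + 104329 - 98088 = 0, i.e. γ^4 - 646γ^2 + 6241 = 0. So γ is a root of x^4 - 646x^2 + 6241. This polynomial is irreducible over Q: it has no rational root (each ±√122 ± √201 is irrational), and any factorization into two quadratics over Q would force √(24522) ∈ Q (pairing opposite roots) or √122, √201 ∈ Q (other pairings), all impossible. Hence [Q(γ):Q] = 4 = [Q(√122, √201):Q], so Q(γ) = Q(√122, √201).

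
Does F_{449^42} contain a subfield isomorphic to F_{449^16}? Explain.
No: F_{449^16} is not a subfield of F_{449^42}

F_{p^m} embeds in F_{p^n} iff m | n. Here 16 ∤ 42 (since 42 = 2·16 + 10 with remainder 10 ≠ 0), so F_{449^16} is not a subfield of F_{449^42}. Equivalently: if it were, the tower law would give 16 = [F_{449^16}:F_449] dividing [F_{449^42}:F_449] = 42, contradiction.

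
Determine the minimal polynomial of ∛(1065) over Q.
m_α(x) = x^3 - 1065

α satisfies α^3 = 1065, so x^3 - 1065 annihilates α. By the rational root test, a rational root p/q (in lowest terms) of x^3 - 1065 would satisfy p^3 = 1065 q^3, forcing q = 1 and p^3 = 1065; but 1065 is not a perfect cube, contradiction. A monic cubic over Q with no rational root is irreducible (any nontrivial factorization would include a linear factor). Hence x^3 - 1065 is the minimal polynomial of α, and in particular [Q(α):Q] = 3.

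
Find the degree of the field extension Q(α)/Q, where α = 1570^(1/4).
[Q(α):Q] = 4

α is a root of x^4 - 1570. By Eisenstein's criterion at the prime p = 2 (which divides the constant term 1570 but p^2 = 4 does not, since 1570 is squarefree), x^4 - 1570 is irreducible over Q. Hence [Q(α):Q] = 4.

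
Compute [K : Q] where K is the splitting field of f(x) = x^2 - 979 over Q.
[K : Q] = 2

f(x) = x^2 - 979 factors as (x - √979)(x + √979). The splitting field is K = Q(√979). Since 979 is squarefree and > 1, it is not a perfect square, so x^2 - 979 is irreducible over Q and [Q(√979) : Q] = 2. Hence [K : Q] = 2.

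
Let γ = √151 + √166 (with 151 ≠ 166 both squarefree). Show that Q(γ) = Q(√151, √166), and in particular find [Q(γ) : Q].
[Q(γ) : Q] = 4 (equivalently, Q(γ) = Q(√151, √166))

Obviously Q(γ) ⊆ Q(√151, √166), and [Q(√151, √166):Q] = 4 (since 151, 166 are distinct squarefree integers > 1 with 25066 not a perfect square). To show equality we compute the minimal polynomial of γ. From γ = √151 + √166: γ^2 = 151 + 2√(25066) + 166 = 317 + 2√(25066), so γ^2 - 317 = 2√(25066); squaring, (γ^2 - 317)^2 = 4·25066, i.e. γ^4 - 634γ^2 + 100489 - 100264 = 0, i.e. γ^4 - 634γ^2 + 225 = 0. So γ is a root of x^4 - 634x^2 + 225. This polynomial is irreducible over Q: it has no rational root (each ±√151 ± √166 is irrational), and any factorization into two quadratics over Q would force √(25066) ∈ Q (pairing opposite roots) or √151, √166 ∈ Q (other pairings), all impossible. Hence [Q(γ):Q] = 4 = [Q(√151, √166):Q], so Q(γ) = Q(√151, √166).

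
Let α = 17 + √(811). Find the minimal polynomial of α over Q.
m_α(x) = x^2 - 34x - 522

From α - 17 = √(811), squaring gives (α - 17)^2 = 811, i.e. α^2 - 34α + 289 = 811, so α^2 - 34α - 522 = 0. The discriminant of x^2 - 34x - 522 is (-34)^2 - 4·(-522) = 1156 + 2088 = 3244, and 4·(811) is not a perfect square in Q since 811 is squarefree and ≠ 1. Hence x^2 - 34x - 522 is irreducible over Q and is the minimal polynomial of α.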